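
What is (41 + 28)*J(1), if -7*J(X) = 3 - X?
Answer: -138/7 ≈ -19.714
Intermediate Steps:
J(X) = -3/7 + X/7 (J(X) = -(3 - X)/7 = -3/7 + X/7)
(41 + 28)*J(1) = (41 + 28)*(-3/7 + (⅐)*1) = 69*(-3/7 + ⅐) = 69*(-2/7) = -138/7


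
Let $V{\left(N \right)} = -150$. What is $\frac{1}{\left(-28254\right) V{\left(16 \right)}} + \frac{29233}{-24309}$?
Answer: $- \frac{13765816999}{11447108100} \approx -1.2026$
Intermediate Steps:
$\frac{1}{\left(-28254\right) V{\left(16 \right)}} + \frac{29233}{-24309} = \frac{1}{\left(-28254\right) \left(-150\right)} + \frac{29233}{-24309} = \left(- \frac{1}{28254}\right) \left(- \frac{1}{150}\right) + 29233 \left(- \frac{1}{24309}\right) = \frac{1}{4238100} - \frac{29233}{24309} = - \frac{13765816999}{11447108100}$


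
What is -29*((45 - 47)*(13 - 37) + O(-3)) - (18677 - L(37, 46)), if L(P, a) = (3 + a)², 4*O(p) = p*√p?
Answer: -17668 + 87*I*√3/4 ≈ -17668.0 + 37.672*I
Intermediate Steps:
O(p) = p^(3/2)/4 (O(p) = (p*√p)/4 = p^(3/2)/4)
-29*((45 - 47)*(13 - 37) + O(-3)) - (18677 - L(37, 46)) = -29*((45 - 47)*(13 - 37) + (-3)^(3/2)/4) - (18677 - (3 + 46)²) = -29*(-2*(-24) + (-3*I*√3)/4) - (18677 - 1*49²) = -29*(48 - 3*I*√3/4) - (18677 - 1*2401) = (-1392 + 87*I*√3/4) - (18677 - 2401) = (-1392 + 87*I*√3/4) - 1*16276 = (-1392 + 87*I*√3/4) - 16276 = -17668 + 87*I*√3/4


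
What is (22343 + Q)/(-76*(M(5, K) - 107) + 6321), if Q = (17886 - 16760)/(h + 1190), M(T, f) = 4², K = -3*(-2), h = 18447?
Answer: 438750617/259934969 ≈ 1.6879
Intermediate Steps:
K = 6
M(T, f) = 16
Q = 1126/19637 (Q = (17886 - 16760)/(18447 + 1190) = 1126/19637 ≈ 0.057341)
(22343 + Q)/(-76*(M(5, K) - 107) + 6321) = (22343 + 1126/19637)/(-76*(16 - 107) + 6321) = 438750617/(19637*(-76*(-91) + 6321)) = 438750617/(19637*(6916 + 6321)) = (438750617/19637)/13237 = (438750617/19637)*(1/13237) = 438750617/259934969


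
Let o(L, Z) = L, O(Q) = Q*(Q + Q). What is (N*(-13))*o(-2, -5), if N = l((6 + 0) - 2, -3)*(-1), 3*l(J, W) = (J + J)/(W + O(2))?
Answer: -208/15 ≈ -13.867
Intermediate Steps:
O(Q) = 2*Q² (O(Q) = Q*(2*Q) = 2*Q²)
l(J, W) = 2*J/(3*(8 + W)) (l(J, W) = ((J + J)/(W + 2*2²))/3 = ((2*J)/(W + 2*4))/3 = ((2*J)/(W + 8))/3 = ((2*J)/(8 + W))/3 = (2*J/(8 + W))/3 = 2*J/(3*(8 + W)))
N = -8/15 (N = (2*((6 + 0) - 2)/(3*(8 - 3)))*(-1) = ((⅔)*(6 - 2)/5)*(-1) = ((⅔)*4*(⅕))*(-1) = (8/15)*(-1) = -8/15 ≈ -0.53333)
(N*(-13))*o(-2, -5) = -8/15*(-13)*(-2) = (104/15)*(-2) = -208/15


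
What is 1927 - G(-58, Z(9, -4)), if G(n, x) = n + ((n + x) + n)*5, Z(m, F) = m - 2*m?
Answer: 2610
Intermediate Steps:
Z(m, F) = -m
G(n, x) = 5*x + 11*n (G(n, x) = n + (x + 2*n)*5 = n + (5*x + 10*n) = 5*x + 11*n)
1927 - G(-58, Z(9, -4)) = 1927 - (5*(-1*9) + 11*(-58)) = 1927 - (5*(-9) - 638) = 1927 - (-45 - 638) = 1927 - 1*(-683) = 1927 + 683 = 2610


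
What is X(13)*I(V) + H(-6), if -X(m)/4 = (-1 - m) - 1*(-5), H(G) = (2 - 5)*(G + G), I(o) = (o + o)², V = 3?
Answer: 1332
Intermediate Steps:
I(o) = 4*o² (I(o) = (2*o)² = 4*o²)
H(G) = -6*G
X(m) = -16 + 4*m (X(m) = -4*((-1 - m) - 1*(-5)) = -4*((-1 - m) + 5) = -4*(4 - m) = -16 + 4*m)
X(13)*I(V) + H(-6) = (-16 + 4*13)*(4*3²) - 6*(-6) = (-16 + 52)*(4*9) + 36 = 36*36 + 36 = 1296 + 36 = 1332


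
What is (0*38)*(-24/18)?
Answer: 0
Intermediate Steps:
(0*38)*(-24/18) = 0*(-24*1/18) = 0*(-4/3) = 0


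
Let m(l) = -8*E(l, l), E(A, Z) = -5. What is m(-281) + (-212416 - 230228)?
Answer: -442604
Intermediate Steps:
m(l) = 40 (m(l) = -8*(-5) = 40)
m(-281) + (-212416 - 230228) = 40 + (-212416 - 230228) = 40 - 442644 = -442604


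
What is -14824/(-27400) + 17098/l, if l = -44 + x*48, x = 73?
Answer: 6497203/1185050 ≈ 5.4826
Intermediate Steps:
l = 3460 (l = -44 + 73*48 = -44 + 3504 = 3460)
-14824/(-27400) + 17098/l = -14824/(-27400) + 17098/3460 = -14824*(-1/27400) + 17098*(1/3460) = 1853/3425 + 8549/1730 = 6497203/1185050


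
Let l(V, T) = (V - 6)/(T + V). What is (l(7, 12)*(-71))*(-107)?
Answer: 7597/19 ≈ 399.84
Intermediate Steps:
l(V, T) = (-6 + V)/(T + V)
(l(7, 12)*(-71))*(-107) = (((-6 + 7)/(12 + 7))*(-71))*(-107) = ((1/19)*(-71))*(-107) = -71/19*(-107) = 7597/19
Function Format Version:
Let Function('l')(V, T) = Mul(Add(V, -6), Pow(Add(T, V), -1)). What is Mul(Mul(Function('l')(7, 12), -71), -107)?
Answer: Rational(7597, 19) ≈ 399.84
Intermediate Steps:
Function('l')(V, T) = Mul(Pow(Add(T, V), -1), Add(-6, V)) (Function('l')(V, T) = Mul(Add(-6, V), Pow(Add(T, V), -1)) = Mul(Pow(Add(T, V), -1), Add(-6, V)))
Mul(Mul(Function('l')(7, 12), -71), -107) = Mul(Mul(Mul(Pow(Add(12, 7), -1), Add(-6, 7)), -71), -107) = Mul(Mul(Mul(Pow(19, -1), 1), -71), -107) = Mul(Mul(Mul(Rational(1, 19), 1), -71), -107) = Mul(Mul(Rational(1, 19), -71), -107) = Mul(Rational(-71, 19), -107) = Rational(7597, 19)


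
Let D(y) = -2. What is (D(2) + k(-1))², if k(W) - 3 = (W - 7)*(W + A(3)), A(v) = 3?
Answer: 225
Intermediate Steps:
k(W) = 3 + (-7 + W)*(3 + W) (k(W) = 3 + (W - 7)*(W + 3) = 3 + (-7 + W)*(3 + W))
(D(2) + k(-1))² = (-2 + (-18 + (-1)² - 4*(-1)))² = (-2 + (-18 + 1 + 4))² = (-2 - 13)² = (-15)² = 225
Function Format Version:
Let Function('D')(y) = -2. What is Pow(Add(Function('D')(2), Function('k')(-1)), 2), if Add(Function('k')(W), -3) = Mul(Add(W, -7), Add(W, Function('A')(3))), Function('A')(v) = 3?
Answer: 225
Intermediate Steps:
Function('k')(W) = Add(3, Mul(Add(-7, W), Add(3, W))) (Function('k')(W) = Add(3, Mul(Add(W, -7), Add(W, 3))) = Add(3, Mul(Add(-7, W), Add(3, W))))
Pow(Add(Function('D')(2), Function('k')(-1)), 2) = Pow(Add(-2, Add(-18, Pow(-1, 2), Mul(-4, -1))), 2) = Pow(Add(-2, Add(-18, 1, 4)), 2) = Pow(Add(-2, -13), 2) = Pow(-15, 2) = 225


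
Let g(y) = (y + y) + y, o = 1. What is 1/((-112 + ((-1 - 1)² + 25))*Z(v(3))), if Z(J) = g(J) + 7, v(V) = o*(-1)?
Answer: -1/332 ≈ -0.0030120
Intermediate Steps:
v(V) = -1 (v(V) = 1*(-1) = -1)
g(y) = 3*y (g(y) = 2*y + y = 3*y)
Z(J) = 7 + 3*J (Z(J) = 3*J + 7 = 7 + 3*J)
1/((-112 + ((-1 - 1)² + 25))*Z(v(3))) = 1/((-112 + ((-1 - 1)² + 25))*(7 + 3*(-1))) = 1/((-112 + ((-2)² + 25))*(7 - 3)) = 1/((-112 + (4 + 25))*4) = 1/((-112 + 29)*4) = 1/(-83*4) = 1/(-332) = -1/332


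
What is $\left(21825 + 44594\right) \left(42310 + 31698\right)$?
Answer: $4915537352$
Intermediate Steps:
$\left(21825 + 44594\right) \left(42310 + 31698\right) = 66419 \cdot 74008 = 4915537352$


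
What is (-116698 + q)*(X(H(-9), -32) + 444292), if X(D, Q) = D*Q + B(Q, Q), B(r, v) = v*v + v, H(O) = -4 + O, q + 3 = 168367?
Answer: 23027536200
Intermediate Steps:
q = 168364 (q = -3 + 168367 = 168364)
B(r, v) = v + v² (B(r, v) = v² + v = v + v²)
X(D, Q) = D*Q + Q*(1 + Q)
(-116698 + q)*(X(H(-9), -32) + 444292) = (-116698 + 168364)*(-32*(1 + (-4 - 9) - 32) + 444292) = 51666*(-32*(1 - 13 - 32) + 444292) = 51666*(-32*(-44) + 444292) = 51666*(1408 + 444292) = 51666*445700 = 23027536200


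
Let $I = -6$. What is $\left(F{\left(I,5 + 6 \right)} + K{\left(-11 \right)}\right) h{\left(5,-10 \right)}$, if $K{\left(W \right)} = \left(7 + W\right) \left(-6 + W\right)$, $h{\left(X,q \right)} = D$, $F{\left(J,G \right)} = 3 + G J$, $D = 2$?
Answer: $10$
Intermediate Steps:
$h{\left(X,q \right)} = 2$
$K{\left(W \right)} = \left(-6 + W\right) \left(7 + W\right)$
$\left(F{\left(I,5 + 6 \right)} + K{\left(-11 \right)}\right) h{\left(5,-10 \right)} = \left(\left(3 + \left(5 + 6\right) \left(-6\right)\right) - \left(53 - 121\right)\right) 2 = \left(\left(3 + 11 \left(-6\right)\right) - -68\right) 2 = \left(\left(3 - 66\right) + 68\right) 2 = \left(-63 + 68\right) 2 = 5 \cdot 2 = 10$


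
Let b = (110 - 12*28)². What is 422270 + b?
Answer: 473346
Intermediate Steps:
b = 51076 (b = (110 - 336)² = (-226)² = 51076)
422270 + b = 422270 + 51076 = 473346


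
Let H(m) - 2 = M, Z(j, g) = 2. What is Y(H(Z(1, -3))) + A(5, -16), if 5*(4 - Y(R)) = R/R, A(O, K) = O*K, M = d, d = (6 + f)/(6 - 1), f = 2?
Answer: -381/5 ≈ -76.200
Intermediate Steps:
d = 8/5 (d = (6 + 2)/(6 - 1) = 8/5 ≈ 1.6000)
M = 8/5 ≈ 1.6000
H(m) = 18/5 (H(m) = 2 + 8/5 = 18/5)
A(O, K) = K*O
Y(R) = 19/5 (Y(R) = 4 - R/(5*R) = 4 - 1/5*1 = 4 - 1/5 = 19/5)
Y(H(Z(1, -3))) + A(5, -16) = 19/5 - 16*5 = 19/5 - 80 = -381/5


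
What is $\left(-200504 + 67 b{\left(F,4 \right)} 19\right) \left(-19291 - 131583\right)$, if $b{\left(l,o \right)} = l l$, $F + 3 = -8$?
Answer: $7011265654$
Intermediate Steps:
$F = -11$ ($F = -3 - 8 = -11$)
$b{\left(l,o \right)} = l^{2}$
$\left(-200504 + 67 b{\left(F,4 \right)} 19\right) \left(-19291 - 131583\right) = \left(-200504 + 67 \left(-11\right)^{2} \cdot 19\right) \left(-19291 - 131583\right) = \left(-200504 + 67 \cdot 121 \cdot 19\right) \left(-150874\right) = \left(-200504 + 8107 \cdot 19\right) \left(-150874\right) = \left(-200504 + 154033\right) \left(-150874\right) = \left(-46471\right) \left(-150874\right) = 7011265654$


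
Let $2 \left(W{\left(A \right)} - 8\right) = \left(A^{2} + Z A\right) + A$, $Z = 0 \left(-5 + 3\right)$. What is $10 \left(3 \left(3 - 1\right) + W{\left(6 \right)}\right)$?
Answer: $350$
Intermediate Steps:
$Z = 0$ ($Z = 0 \left(-2\right) = 0$)
$W{\left(A \right)} = 8 + \frac{A}{2} + \frac{A^{2}}{2}$ ($W{\left(A \right)} = 8 + \frac{\left(A^{2} + 0 A\right) + A}{2} = 8 + \frac{\left(A^{2} + 0\right) + A}{2} = 8 + \frac{A^{2} + A}{2} = 8 + \frac{A + A^{2}}{2} = 8 + \left(\frac{A}{2} + \frac{A^{2}}{2}\right) = 8 + \frac{A}{2} + \frac{A^{2}}{2}$)
$10 \left(3 \left(3 - 1\right) + W{\left(6 \right)}\right) = 10 \left(3 \left(3 - 1\right) + \left(8 + \frac{1}{2} \cdot 6 + \frac{6^{2}}{2}\right)\right) = 10 \left(3 \cdot 2 + \left(8 + 3 + \frac{1}{2} \cdot 36\right)\right) = 10 \left(6 + \left(8 + 3 + 18\right)\right) = 10 \left(6 + 29\right) = 10 \cdot 35 = 350$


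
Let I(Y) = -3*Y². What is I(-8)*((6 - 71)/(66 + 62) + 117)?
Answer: -44733/2 ≈ -22367.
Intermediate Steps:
I(-8)*((6 - 71)/(66 + 62) + 117) = (-3*(-8)²)*((6 - 71)/(66 + 62) + 117) = (-3*64)*(-65/128 + 117) = -192*(-65*1/128 + 117) = -192*(-65/128 + 117) = -192*14911/128 = -44733/2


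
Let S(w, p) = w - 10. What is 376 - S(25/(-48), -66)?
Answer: 18553/48 ≈ 386.52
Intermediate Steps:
S(w, p) = -10 + w
376 - S(25/(-48), -66) = 376 - (-10 + 25/(-48)) = 376 - (-10 + 25*(-1/48)) = 376 - (-10 - 25/48) = 376 - 1*(-505/48) = 376 + 505/48 = 18553/48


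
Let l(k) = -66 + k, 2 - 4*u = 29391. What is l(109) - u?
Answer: 29561/4 ≈ 7390.3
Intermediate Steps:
u = -29389/4 (u = ½ - ¼*29391 = ½ - 29391/4 = -29389/4 ≈ -7347.3)
l(109) - u = (-66 + 109) - 1*(-29389/4) = 43 + 29389/4 = 29561/4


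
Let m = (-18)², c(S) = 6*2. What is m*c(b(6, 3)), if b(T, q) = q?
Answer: 3888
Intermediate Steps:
c(S) = 12
m = 324
m*c(b(6, 3)) = 324*12 = 3888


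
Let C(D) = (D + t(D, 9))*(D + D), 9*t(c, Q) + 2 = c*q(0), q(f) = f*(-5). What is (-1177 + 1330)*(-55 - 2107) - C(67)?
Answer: -3057608/9 ≈ -3.3973e+5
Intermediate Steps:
q(f) = -5*f
t(c, Q) = -2/9 (t(c, Q) = -2/9 + (c*(-5*0))/9 = -2/9 + (c*0)/9 = -2/9 + (⅑)*0 = -2/9 + 0 = -2/9)
C(D) = 2*D*(-2/9 + D) (C(D) = (D - 2/9)*(D + D) = (-2/9 + D)*(2*D) = 2*D*(-2/9 + D))
(-1177 + 1330)*(-55 - 2107) - C(67) = (-1177 + 1330)*(-55 - 2107) - 2*67*(-2 + 9*67)/9 = 153*(-2162) - 2*67*(-2 + 603)/9 = -330786 - 2*67*601/9 = -330786 - 1*80534/9 = -330786 - 80534/9 = -3057608/9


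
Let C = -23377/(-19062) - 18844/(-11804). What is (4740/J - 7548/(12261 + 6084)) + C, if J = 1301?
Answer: 2709583424879743/447518952666630 ≈ 6.0547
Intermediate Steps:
C = 158786609/56251962 (C = -23377*(-1/19062) - 18844*(-1/11804) = 23377/19062 + 4711/2951 = 158786609/56251962 ≈ 2.8228)
(4740/J - 7548/(12261 + 6084)) + C = (4740/1301 - 7548/(12261 + 6084)) + 158786609/56251962 = (4740*(1/1301) - 7548/18345) + 158786609/56251962 = (4740/1301 - 7548*1/18345) + 158786609/56251962 = (4740/1301 - 2516/6115) + 158786609/56251962 = 25711784/7955615 + 158786609/56251962 = 2709583424879743/447518952666630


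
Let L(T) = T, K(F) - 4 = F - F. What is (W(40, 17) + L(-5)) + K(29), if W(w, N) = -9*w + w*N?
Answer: 319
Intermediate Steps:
K(F) = 4 (K(F) = 4 + (F - F) = 4 + 0 = 4)
W(w, N) = -9*w + N*w
(W(40, 17) + L(-5)) + K(29) = (40*(-9 + 17) - 5) + 4 = (40*8 - 5) + 4 = (320 - 5) + 4 = 315 + 4 = 319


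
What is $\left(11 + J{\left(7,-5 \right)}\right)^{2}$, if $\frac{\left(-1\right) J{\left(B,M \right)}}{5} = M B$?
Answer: $34596$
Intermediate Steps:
$J{\left(B,M \right)} = - 5 B M$ ($J{\left(B,M \right)} = - 5 M B = - 5 B M$)
$\left(11 + J{\left(7,-5 \right)}\right)^{2} = \left(11 - 35 \left(-5\right)\right)^{2} = \left(11 + 175\right)^{2} = 186^{2} = 34596$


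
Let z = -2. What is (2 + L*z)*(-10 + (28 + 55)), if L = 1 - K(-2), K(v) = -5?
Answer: -730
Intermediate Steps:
L = 6 (L = 1 - 1*(-5) = 1 + 5 = 6)
(2 + L*z)*(-10 + (28 + 55)) = (2 + 6*(-2))*(-10 + (28 + 55)) = (2 - 12)*(-10 + 83) = -10*73 = -730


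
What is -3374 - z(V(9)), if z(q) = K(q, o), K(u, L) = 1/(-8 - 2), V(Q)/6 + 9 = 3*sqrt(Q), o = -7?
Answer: -33739/10 ≈ -3373.9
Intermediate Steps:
V(Q) = -54 + 18*sqrt(Q) (V(Q) = -54 + 6*(3*sqrt(Q)) = -54 + 18*sqrt(Q))
K(u, L) = -1/10 (K(u, L) = 1/(-10) = -1/10)
z(q) = -1/10
-3374 - z(V(9)) = -3374 - 1*(-1/10) = -3374 + 1/10 = -33739/10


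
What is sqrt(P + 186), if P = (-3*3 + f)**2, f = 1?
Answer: 5*sqrt(10) ≈ 15.811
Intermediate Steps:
P = 64 (P = (-3*3 + 1)**2 = (-9 + 1)**2 = (-8)**2 = 64)
sqrt(P + 186) = sqrt(64 + 186) = sqrt(250) = 5*sqrt(10)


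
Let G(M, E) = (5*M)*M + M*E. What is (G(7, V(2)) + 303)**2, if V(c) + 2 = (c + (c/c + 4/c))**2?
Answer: 502681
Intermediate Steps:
V(c) = -2 + (1 + c + 4/c)**2 (V(c) = -2 + (c + (c/c + 4/c))**2 = -2 + (c + (1 + 4/c))**2 = -2 + (1 + c + 4/c)**2)
G(M, E) = 5*M**2 + E*M
(G(7, V(2)) + 303)**2 = (7*((-2 + (4 + 2 + 2**2)**2/2**2) + 5*7) + 303)**2 = (7*((-2 + (4 + 2 + 4)**2/4) + 35) + 303)**2 = (7*((-2 + (1/4)*10**2) + 35) + 303)**2 = (7*((-2 + (1/4)*100) + 35) + 303)**2 = (7*((-2 + 25) + 35) + 303)**2 = (7*(23 + 35) + 303)**2 = (7*58 + 303)**2 = (406 + 303)**2 = 709**2 = 502681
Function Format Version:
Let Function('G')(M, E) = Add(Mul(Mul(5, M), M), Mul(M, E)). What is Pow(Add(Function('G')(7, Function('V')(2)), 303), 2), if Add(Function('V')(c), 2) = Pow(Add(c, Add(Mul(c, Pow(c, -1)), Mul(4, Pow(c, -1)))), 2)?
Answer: 502681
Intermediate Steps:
Function('V')(c) = Add(-2, Pow(Add(1, c, Mul(4, Pow(c, -1))), 2)) (Function('V')(c) = Add(-2, Pow(Add(c, Add(Mul(c, Pow(c, -1)), Mul(4, Pow(c, -1)))), 2)) = Add(-2, Pow(Add(c, Add(1, Mul(4, Pow(c, -1)))), 2)) = Add(-2, Pow(Add(1, c, Mul(4, Pow(c, -1))), 2)))
Function('G')(M, E) = Add(Mul(5, Pow(M, 2)), Mul(E, M))
Pow(Add(Function('G')(7, Function('V')(2)), 303), 2) = Pow(Add(Mul(7, Add(Add(-2, Mul(Pow(2, -2), Pow(Add(4, 2, Pow(2, 2)), 2))), Mul(5, 7))), 303), 2) = Pow(Add(Mul(7, Add(Add(-2, Mul(Rational(1, 4), Pow(Add(4, 2, 4), 2))), 35)), 303), 2) = Pow(Add(Mul(7, Add(Add(-2, Mul(Rational(1, 4), Pow(10, 2))), 35)), 303), 2) = Pow(Add(Mul(7, Add(Add(-2, Mul(Rational(1, 4), 100)), 35)), 303), 2) = Pow(Add(Mul(7, Add(Add(-2, 25), 35)), 303), 2) = Pow(Add(Mul(7, Add(23, 35)), 303), 2) = Pow(Add(Mul(7, 58), 303), 2) = Pow(Add(406, 303), 2) = Pow(709, 2) = 502681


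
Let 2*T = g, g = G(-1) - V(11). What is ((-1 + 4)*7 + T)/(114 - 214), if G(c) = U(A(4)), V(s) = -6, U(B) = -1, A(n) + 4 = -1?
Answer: -47/200 ≈ -0.23500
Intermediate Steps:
A(n) = -5 (A(n) = -4 - 1 = -5)
G(c) = -1
g = 5 (g = -1 - 1*(-6) = -1 + 6 = 5)
T = 5/2 (T = (½)*5 = 5/2 ≈ 2.5000)
((-1 + 4)*7 + T)/(114 - 214) = ((-1 + 4)*7 + 5/2)/(114 - 214) = (3*7 + 5/2)/(-100) = -(21 + 5/2)/100 = -1/100*47/2 = -47/200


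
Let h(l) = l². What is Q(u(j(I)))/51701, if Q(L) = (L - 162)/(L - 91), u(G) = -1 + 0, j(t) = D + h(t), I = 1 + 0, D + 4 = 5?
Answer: 163/4756492 ≈ 3.4269e-5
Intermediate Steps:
D = 1 (D = -4 + 5 = 1)
I = 1
j(t) = 1 + t²
u(G) = -1
Q(L) = (-162 + L)/(-91 + L)
Q(u(j(I)))/51701 = ((-162 - 1)/(-91 - 1))/51701 = (-163/(-92))*(1/51701) = -1/92*(-163)*(1/51701) = (163/92)*(1/51701) = 163/4756492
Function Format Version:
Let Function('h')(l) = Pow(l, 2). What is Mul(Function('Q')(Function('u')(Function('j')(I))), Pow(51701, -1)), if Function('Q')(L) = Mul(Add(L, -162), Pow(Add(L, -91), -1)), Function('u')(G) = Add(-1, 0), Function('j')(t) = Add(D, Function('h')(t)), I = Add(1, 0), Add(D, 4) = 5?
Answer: Rational(163, 4756492) ≈ 3.4269e-5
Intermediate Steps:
D = 1 (D = Add(-4, 5) = 1)
I = 1
Function('j')(t) = Add(1, Pow(t, 2))
Function('u')(G) = -1
Function('Q')(L) = Mul(Pow(Add(-91, L), -1), Add(-162, L)) (Function('Q')(L) = Mul(Add(-162, L), Pow(Add(-91, L), -1)) = Mul(Pow(Add(-91, L), -1), Add(-162, L)))
Mul(Function('Q')(Function('u')(Function('j')(I))), Pow(51701, -1)) = Mul(Mul(Pow(Add(-91, -1), -1), Add(-162, -1)), Pow(51701, -1)) = Mul(Mul(Pow(-92, -1), -163), Rational(1, 51701)) = Mul(Mul(Rational(-1, 92), -163), Rational(1, 51701)) = Mul(Rational(163, 92), Rational(1, 51701)) = Rational(163, 4756492)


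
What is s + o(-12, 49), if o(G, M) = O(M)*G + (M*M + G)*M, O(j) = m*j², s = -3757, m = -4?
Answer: 228552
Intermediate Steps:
O(j) = -4*j²
o(G, M) = M*(G + M²) - 4*G*M² (o(G, M) = (-4*M²)*G + (M*M + G)*M = -4*G*M² + (M² + G)*M = -4*G*M² + (G + M²)*M = -4*G*M² + M*(G + M²) = M*(G + M²) - 4*G*M²)
s + o(-12, 49) = -3757 + 49*(-12 + 49² - 4*(-12)*49) = -3757 + 49*(-12 + 2401 + 2352) = -3757 + 49*4741 = -3757 + 232309 = 228552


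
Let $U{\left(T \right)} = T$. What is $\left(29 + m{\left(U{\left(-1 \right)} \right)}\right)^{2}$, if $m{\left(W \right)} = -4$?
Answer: $625$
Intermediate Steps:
$\left(29 + m{\left(U{\left(-1 \right)} \right)}\right)^{2} = \left(29 - 4\right)^{2} = 25^{2} = 625$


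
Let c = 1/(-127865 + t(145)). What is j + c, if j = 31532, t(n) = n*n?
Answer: 3368878879/106840 ≈ 31532.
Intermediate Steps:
t(n) = n**2
c = -1/106840 (c = 1/(-127865 + 145**2) = 1/(-127865 + 21025) = 1/(-106840) = -1/106840 ≈ -9.3598e-6)
j + c = 31532 - 1/106840 = 3368878879/106840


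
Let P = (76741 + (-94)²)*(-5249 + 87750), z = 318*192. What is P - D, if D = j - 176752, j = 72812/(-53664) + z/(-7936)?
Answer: 2936377494685793/415896 ≈ 7.0604e+9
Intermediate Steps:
z = 61056
j = -3764009/415896 (j = 72812/(-53664) + 61056/(-7936) = 72812*(-1/53664) + 61056*(-1/7936) = -18203/13416 - 477/62 = -3764009/415896 ≈ -9.0504)
D = -73514213801/415896 (D = -3764009/415896 - 176752 = -73514213801/415896 ≈ -1.7676e+5)
P = 7060188077 (P = (76741 + 8836)*82501 = 85577*82501 = 7060188077)
P - D = 7060188077 - 1*(-73514213801/415896) = 7060188077 + 73514213801/415896 = 2936377494685793/415896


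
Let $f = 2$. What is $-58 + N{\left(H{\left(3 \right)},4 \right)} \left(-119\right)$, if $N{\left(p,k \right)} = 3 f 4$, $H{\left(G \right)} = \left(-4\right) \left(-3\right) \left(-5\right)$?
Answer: $-2914$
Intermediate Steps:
$H{\left(G \right)} = -60$ ($H{\left(G \right)} = 12 \left(-5\right) = -60$)
$N{\left(p,k \right)} = 24$ ($N{\left(p,k \right)} = 3 \cdot 2 \cdot 4 = 6 \cdot 4 = 24$)
$-58 + N{\left(H{\left(3 \right)},4 \right)} \left(-119\right) = -58 + 24 \left(-119\right) = -58 - 2856 = -2914$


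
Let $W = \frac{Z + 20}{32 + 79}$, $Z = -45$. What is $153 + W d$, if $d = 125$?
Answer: $\frac{13858}{111} \approx 124.85$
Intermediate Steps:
$W = - \frac{25}{111}$ ($W = \frac{-45 + 20}{32 + 79} = - \frac{25}{111} \approx -0.22523$)
$153 + W d = 153 - \frac{3125}{111} = \frac{13858}{111}$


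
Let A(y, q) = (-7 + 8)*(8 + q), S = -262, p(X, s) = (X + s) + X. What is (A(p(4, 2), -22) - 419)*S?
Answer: 113446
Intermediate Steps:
p(X, s) = s + 2*X
A(y, q) = 8 + q (A(y, q) = 1*(8 + q) = 8 + q)
(A(p(4, 2), -22) - 419)*S = ((8 - 22) - 419)*(-262) = (-14 - 419)*(-262) = -433*(-262) = 113446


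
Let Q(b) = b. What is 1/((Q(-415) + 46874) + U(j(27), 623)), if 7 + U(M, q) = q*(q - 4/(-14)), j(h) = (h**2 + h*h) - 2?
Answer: 1/434759 ≈ 2.3001e-6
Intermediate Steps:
j(h) = -2 + 2*h**2 (j(h) = (h**2 + h**2) - 2 = 2*h**2 - 2 = -2 + 2*h**2)
U(M, q) = -7 + q*(2/7 + q) (U(M, q) = -7 + q*(q - 4/(-14)) = -7 + q*(q - 4*(-1/14)) = -7 + q*(q + 2/7) = -7 + q*(2/7 + q))
1/((Q(-415) + 46874) + U(j(27), 623)) = 1/((-415 + 46874) + (-7 + 623**2 + (2/7)*623)) = 1/(46459 + (-7 + 388129 + 178)) = 1/(46459 + 388300) = 1/434759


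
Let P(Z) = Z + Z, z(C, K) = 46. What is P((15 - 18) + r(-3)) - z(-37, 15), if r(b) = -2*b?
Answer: -40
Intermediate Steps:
P(Z) = 2*Z
P((15 - 18) + r(-3)) - z(-37, 15) = 2*((15 - 18) - 2*(-3)) - 1*46 = 2*(-3 + 6) - 46 = 2*3 - 46 = 6 - 46 = -40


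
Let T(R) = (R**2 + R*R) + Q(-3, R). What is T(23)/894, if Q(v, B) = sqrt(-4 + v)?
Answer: 529/447 + I*sqrt(7)/894 ≈ 1.1834 + 0.0029595*I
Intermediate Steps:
T(R) = 2*R**2 + I*sqrt(7) (T(R) = (R**2 + R*R) + sqrt(-4 - 3) = (R**2 + R**2) + sqrt(-7) = 2*R**2 + I*sqrt(7))
T(23)/894 = (2*23**2 + I*sqrt(7))/894 = (2*529 + I*sqrt(7))*(1/894) = (1058 + I*sqrt(7))*(1/894) = 529/447 + I*sqrt(7)/894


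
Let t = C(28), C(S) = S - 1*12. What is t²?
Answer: 256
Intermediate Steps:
C(S) = -12 + S (C(S) = S - 12 = -12 + S)
t = 16 (t = -12 + 28 = 16)
t² = 16² = 256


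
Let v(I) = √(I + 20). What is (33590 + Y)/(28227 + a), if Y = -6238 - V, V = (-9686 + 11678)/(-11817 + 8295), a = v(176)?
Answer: 16055956/16577467 ≈ 0.96854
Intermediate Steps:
v(I) = √(20 + I)
a = 14 (a = √(20 + 176) = √196 = 14)
V = -332/587 (V = 1992/(-3522) = 1992*(-1/3522) = -332/587 ≈ -0.56559)
Y = -3661374/587 (Y = -6238 - 1*(-332/587) = -6238 + 332/587 = -3661374/587 ≈ -6237.4)
(33590 + Y)/(28227 + a) = (33590 - 3661374/587)/(28227 + 14) = (16055956/587)/28241 = (16055956/587)*(1/28241) = 16055956/16577467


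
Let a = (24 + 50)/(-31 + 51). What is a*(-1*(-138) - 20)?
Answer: 2183/5 ≈ 436.60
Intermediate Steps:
a = 37/10 (a = 74/20 = 74*(1/20) = 37/10 ≈ 3.7000)
a*(-1*(-138) - 20) = 37*(-1*(-138) - 20)/10 = 37*(138 - 20)/10 = (37/10)*118 = 2183/5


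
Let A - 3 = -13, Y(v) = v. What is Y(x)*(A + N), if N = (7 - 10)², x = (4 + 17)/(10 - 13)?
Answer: 7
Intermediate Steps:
x = -7 (x = 21/(-3) = 21*(-⅓) = -7)
N = 9 (N = (-3)² = 9)
A = -10 (A = 3 - 13 = -10)
Y(x)*(A + N) = -7*(-10 + 9) = -7*(-1) = 7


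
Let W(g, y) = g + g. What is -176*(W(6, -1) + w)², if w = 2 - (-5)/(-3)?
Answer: -240944/9 ≈ -26772.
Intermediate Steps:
W(g, y) = 2*g
w = ⅓ (w = 2 - (-5)*(-1)/3 = 2 - 1*5/3 = 2 - 5/3 = ⅓ ≈ 0.33333)
-176*(W(6, -1) + w)² = -176*(2*6 + ⅓)² = -176*(12 + ⅓)² = -176*(37/3)² = -176*1369/9 = -240944/9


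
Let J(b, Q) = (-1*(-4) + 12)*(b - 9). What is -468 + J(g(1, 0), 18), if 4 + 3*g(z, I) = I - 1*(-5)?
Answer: -1820/3 ≈ -606.67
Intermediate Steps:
g(z, I) = 1/3 + I/3 (g(z, I) = -4/3 + (I - 1*(-5))/3 = -4/3 + (I + 5)/3 = -4/3 + (5 + I)/3 = -4/3 + (5/3 + I/3) = 1/3 + I/3)
J(b, Q) = -144 + 16*b (J(b, Q) = (4 + 12)*(-9 + b) = 16*(-9 + b) = -144 + 16*b)
-468 + J(g(1, 0), 18) = -468 + (-144 + 16*(1/3 + (1/3)*0)) = -468 + (-144 + 16*(1/3 + 0)) = -468 + (-144 + 16*(1/3)) = -468 + (-144 + 16/3) = -468 - 416/3 = -1820/3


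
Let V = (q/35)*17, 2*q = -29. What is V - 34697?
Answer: -2429283/70 ≈ -34704.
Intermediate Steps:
q = -29/2 (q = (½)*(-29) = -29/2 ≈ -14.500)
V = -493/70 (V = -29/2/35*17 = -29/2*1/35*17 = -29/70*17 = -493/70 ≈ -7.0429)
V - 34697 = -493/70 - 34697 = -2429283/70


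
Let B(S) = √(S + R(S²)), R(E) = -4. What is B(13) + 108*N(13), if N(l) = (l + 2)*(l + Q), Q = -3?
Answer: 16203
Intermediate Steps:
B(S) = √(-4 + S) (B(S) = √(S - 4) = √(-4 + S))
N(l) = (-3 + l)*(2 + l) (N(l) = (l + 2)*(l - 3) = (2 + l)*(-3 + l) = (-3 + l)*(2 + l))
B(13) + 108*N(13) = √(-4 + 13) + 108*(-6 + 13² - 1*13) = √9 + 108*(-6 + 169 - 13) = 3 + 108*150 = 3 + 16200 = 16203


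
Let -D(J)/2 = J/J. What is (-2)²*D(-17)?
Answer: -8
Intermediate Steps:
D(J) = -2 (D(J) = -2*J/J = -2*1 = -2)
(-2)²*D(-17) = (-2)²*(-2) = 4*(-2) = -8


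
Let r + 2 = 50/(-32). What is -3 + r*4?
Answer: -69/4 ≈ -17.250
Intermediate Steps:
r = -57/16 (r = -2 + 50/(-32) = -2 + 50*(-1/32) = -2 - 25/16 = -57/16 ≈ -3.5625)
-3 + r*4 = -3 - 57/16*4 = -3 - 57/4 = -69/4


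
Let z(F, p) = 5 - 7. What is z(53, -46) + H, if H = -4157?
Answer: -4159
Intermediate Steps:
z(F, p) = -2
z(53, -46) + H = -2 - 4157 = -4159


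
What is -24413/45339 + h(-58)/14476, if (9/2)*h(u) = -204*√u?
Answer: -24413/45339 - 34*I*√58/10857 ≈ -0.53846 - 0.02385*I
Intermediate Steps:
h(u) = -136*√u/3 (h(u) = 2*(-204*√u)/9 = -136*√u/3)
-24413/45339 + h(-58)/14476 = -24413/45339 - 136*I*√58/3/14476 = -24413*1/45339 - 136*I*√58/3*(1/14476) = -24413/45339 - 136*I*√58/3*(1/14476) = -24413/45339 - 34*I*√58/10857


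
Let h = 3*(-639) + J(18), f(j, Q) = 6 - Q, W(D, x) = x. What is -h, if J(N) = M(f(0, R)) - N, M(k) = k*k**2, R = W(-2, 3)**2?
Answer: 1962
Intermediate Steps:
R = 9 (R = 3**2 = 9)
M(k) = k**3
J(N) = -27 - N (J(N) = (6 - 1*9)**3 - N = (6 - 9)**3 - N = (-3)**3 - N = -27 - N)
h = -1962 (h = 3*(-639) + (-27 - 1*18) = -1917 + (-27 - 18) = -1917 - 45 = -1962)
-h = -1*(-1962) = 1962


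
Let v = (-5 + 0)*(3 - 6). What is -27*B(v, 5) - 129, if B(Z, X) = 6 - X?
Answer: -156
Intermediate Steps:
v = 15 (v = -5*(-3) = 15)
-27*B(v, 5) - 129 = -27*(6 - 1*5) - 129 = -27*(6 - 5) - 129 = -27*1 - 129 = -27 - 129 = -156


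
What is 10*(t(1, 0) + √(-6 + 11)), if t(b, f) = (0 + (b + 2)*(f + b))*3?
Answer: 90 + 10*√5 ≈ 112.36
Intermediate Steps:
t(b, f) = 3*(2 + b)*(b + f) (t(b, f) = (0 + (2 + b)*(b + f))*3 = ((2 + b)*(b + f))*3 = 3*(2 + b)*(b + f))
10*(t(1, 0) + √(-6 + 11)) = 10*((3*1² + 6*1 + 6*0 + 3*1*0) + √(-6 + 11)) = 10*((3*1 + 6 + 0 + 0) + √5) = 10*((3 + 6 + 0 + 0) + √5) = 10*(9 + √5) = 90 + 10*√5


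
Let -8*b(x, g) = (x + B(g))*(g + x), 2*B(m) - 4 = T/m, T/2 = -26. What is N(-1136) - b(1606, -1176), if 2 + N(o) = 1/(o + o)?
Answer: 28865965895/333984 ≈ 86429.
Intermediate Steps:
T = -52 (T = 2*(-26) = -52)
B(m) = 2 - 26/m (B(m) = 2 + (-52/m)/2 = 2 - 26/m)
N(o) = -2 + 1/(2*o) (N(o) = -2 + 1/(o + o) = -2 + 1/(2*o))
b(x, g) = -(g + x)*(2 + x - 26/g)/8 (b(x, g) = -(x + (2 - 26/g))*(g + x)/8 = -(2 + x - 26/g)*(g + x)/8 = -(g + x)*(2 + x - 26/g)/8)
N(-1136) - b(1606, -1176) = (-2 + (½)/(-1136)) - (-1176*(26 - 1*1606² - 2*(-1176) - 1*(-1176)*1606) - 2*1606*(-13 - 1176))/(8*(-1176)) = (-2 + (½)*(-1/1136)) - (-1)*(-1176*(26 - 1*2579236 + 2352 + 1888656) - 2*1606*(-1189))/(8*1176) = (-2 - 1/2272) - (-1)*(-1176*(26 - 2579236 + 2352 + 1888656) + 3819068)/(8*1176) = -4545/2272 - (-1)*(-1176*(-688202) + 3819068)/(8*1176) = -4545/2272 - (-1)*(809325552 + 3819068)/(8*1176) = -4545/2272 - (-1)*813144620/(8*1176) = -4545/2272 - 1*(-203286155/2352) = -4545/2272 + 203286155/2352 = 28865965895/333984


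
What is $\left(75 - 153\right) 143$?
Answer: $-11154$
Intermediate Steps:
$\left(75 - 153\right) 143 = \left(-78\right) 143 = -11154$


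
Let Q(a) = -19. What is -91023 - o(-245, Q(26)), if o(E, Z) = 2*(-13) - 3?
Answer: -90994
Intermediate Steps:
o(E, Z) = -29 (o(E, Z) = -26 - 3 = -29)
-91023 - o(-245, Q(26)) = -91023 - 1*(-29) = -91023 + 29 = -90994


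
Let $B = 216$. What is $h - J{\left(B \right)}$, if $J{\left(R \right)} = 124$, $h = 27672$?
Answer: $27548$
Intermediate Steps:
$h - J{\left(B \right)} = 27672 - 124 = 27548$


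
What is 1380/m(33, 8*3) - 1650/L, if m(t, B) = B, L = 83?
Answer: 6245/166 ≈ 37.620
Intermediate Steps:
1380/m(33, 8*3) - 1650/L = 1380/((8*3)) - 1650/83 = 1380/24 - 1650*1/83 = 1380*(1/24) - 1650/83 = 115/2 - 1650/83 = 6245/166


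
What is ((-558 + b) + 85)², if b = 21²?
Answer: 1024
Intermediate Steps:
b = 441
((-558 + b) + 85)² = ((-558 + 441) + 85)² = (-117 + 85)² = (-32)² = 1024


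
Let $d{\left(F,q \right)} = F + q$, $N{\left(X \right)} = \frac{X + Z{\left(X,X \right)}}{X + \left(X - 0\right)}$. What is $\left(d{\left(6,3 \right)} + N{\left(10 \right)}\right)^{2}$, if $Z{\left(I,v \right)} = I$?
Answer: $100$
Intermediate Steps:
$N{\left(X \right)} = 1$ ($N{\left(X \right)} = \frac{X + X}{X + \left(X - 0\right)} = \frac{2 X}{X + \left(X + 0\right)} = \frac{2 X}{X + X} = \frac{2 X}{2 X} = 2 X \frac{1}{2 X} = 1$)
$\left(d{\left(6,3 \right)} + N{\left(10 \right)}\right)^{2} = \left(\left(6 + 3\right) + 1\right)^{2} = \left(9 + 1\right)^{2} = 10^{2} = 100$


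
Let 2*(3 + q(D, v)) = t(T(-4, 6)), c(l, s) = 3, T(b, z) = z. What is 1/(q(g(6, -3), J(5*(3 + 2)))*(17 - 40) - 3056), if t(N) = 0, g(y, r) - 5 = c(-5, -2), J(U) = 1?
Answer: -1/2987 ≈ -0.00033478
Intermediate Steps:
g(y, r) = 8 (g(y, r) = 5 + 3 = 8)
q(D, v) = -3 (q(D, v) = -3 + (½)*0 = -3 + 0 = -3)
1/(q(g(6, -3), J(5*(3 + 2)))*(17 - 40) - 3056) = 1/(-3*(17 - 40) - 3056) = 1/(-3*(-23) - 3056) = 1/(69 - 3056) = 1/(-2987) = -1/2987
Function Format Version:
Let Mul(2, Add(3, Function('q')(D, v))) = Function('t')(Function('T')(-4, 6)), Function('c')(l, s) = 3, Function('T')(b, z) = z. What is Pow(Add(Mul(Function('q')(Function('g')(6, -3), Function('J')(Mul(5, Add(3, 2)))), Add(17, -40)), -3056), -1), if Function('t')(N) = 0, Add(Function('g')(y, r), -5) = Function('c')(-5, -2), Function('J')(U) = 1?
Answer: Rational(-1, 2987) ≈ -0.00033478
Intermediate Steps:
Function('g')(y, r) = 8 (Function('g')(y, r) = Add(5, 3) = 8)
Function('q')(D, v) = -3 (Function('q')(D, v) = Add(-3, Mul(Rational(1, 2), 0)) = Add(-3, 0) = -3)
Pow(Add(Mul(Function('q')(Function('g')(6, -3), Function('J')(Mul(5, Add(3, 2)))), Add(17, -40)), -3056), -1) = Pow(Add(Mul(-3, Add(17, -40)), -3056), -1) = Pow(Add(Mul(-3, -23), -3056), -1) = Pow(Add(69, -3056), -1) = Pow(-2987, -1) = Rational(-1, 2987)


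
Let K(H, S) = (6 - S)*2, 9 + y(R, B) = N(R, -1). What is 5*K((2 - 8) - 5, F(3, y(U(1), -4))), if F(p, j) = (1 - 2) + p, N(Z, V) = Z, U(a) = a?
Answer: 40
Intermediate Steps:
y(R, B) = -9 + R
F(p, j) = -1 + p
K(H, S) = 12 - 2*S
5*K((2 - 8) - 5, F(3, y(U(1), -4))) = 5*(12 - 2*(-1 + 3)) = 5*(12 - 2*2) = 5*(12 - 4) = 5*8 = 40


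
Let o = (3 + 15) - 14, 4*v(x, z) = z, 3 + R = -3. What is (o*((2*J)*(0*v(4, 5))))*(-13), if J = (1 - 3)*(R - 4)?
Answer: 0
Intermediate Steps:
R = -6 (R = -3 - 3 = -6)
v(x, z) = z/4
o = 4 (o = 18 - 14 = 4)
J = 20 (J = (1 - 3)*(-6 - 4) = -2*(-10) = 20)
(o*((2*J)*(0*v(4, 5))))*(-13) = (4*((2*20)*(0*((¼)*5))))*(-13) = (4*(40*(0*(5/4))))*(-13) = (4*(40*0))*(-13) = (4*0)*(-13) = 0*(-13) = 0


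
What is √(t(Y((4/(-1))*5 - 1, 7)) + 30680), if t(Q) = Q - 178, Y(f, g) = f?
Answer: √30481 ≈ 174.59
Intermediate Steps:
t(Q) = -178 + Q
√(t(Y((4/(-1))*5 - 1, 7)) + 30680) = √((-178 + ((4/(-1))*5 - 1)) + 30680) = √((-178 + ((4*(-1))*5 - 1)) + 30680) = √((-178 + (-4*5 - 1)) + 30680) = √((-178 + (-20 - 1)) + 30680) = √((-178 - 21) + 30680) = √(-199 + 30680) = √30481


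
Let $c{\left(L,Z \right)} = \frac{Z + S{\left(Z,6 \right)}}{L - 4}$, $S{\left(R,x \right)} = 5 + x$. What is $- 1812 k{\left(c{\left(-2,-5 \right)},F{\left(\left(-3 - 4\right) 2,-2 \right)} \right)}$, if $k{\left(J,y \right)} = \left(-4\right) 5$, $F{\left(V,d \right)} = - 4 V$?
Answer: $36240$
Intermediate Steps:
$c{\left(L,Z \right)} = \frac{11 + Z}{-4 + L}$ ($c{\left(L,Z \right)} = \frac{Z + \left(5 + 6\right)}{L - 4} = \frac{Z + 11}{-4 + L} = \frac{11 + Z}{-4 + L}$)
$k{\left(J,y \right)} = -20$
$- 1812 k{\left(c{\left(-2,-5 \right)},F{\left(\left(-3 - 4\right) 2,-2 \right)} \right)} = \left(-1812\right) \left(-20\right) = 36240$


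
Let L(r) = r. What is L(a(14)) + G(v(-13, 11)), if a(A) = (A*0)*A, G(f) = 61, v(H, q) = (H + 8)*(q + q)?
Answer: 61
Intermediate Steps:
v(H, q) = 2*q*(8 + H) (v(H, q) = (8 + H)*(2*q) = 2*q*(8 + H))
a(A) = 0 (a(A) = 0*A = 0)
L(a(14)) + G(v(-13, 11)) = 0 + 61 = 61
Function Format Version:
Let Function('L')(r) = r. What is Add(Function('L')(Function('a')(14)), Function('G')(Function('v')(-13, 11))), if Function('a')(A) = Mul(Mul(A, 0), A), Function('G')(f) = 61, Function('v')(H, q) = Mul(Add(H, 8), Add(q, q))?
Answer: 61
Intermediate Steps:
Function('v')(H, q) = Mul(2, q, Add(8, H)) (Function('v')(H, q) = Mul(Add(8, H), Mul(2, q)) = Mul(2, q, Add(8, H)))
Function('a')(A) = 0 (Function('a')(A) = Mul(0, A) = 0)
Add(Function('L')(Function('a')(14)), Function('G')(Function('v')(-13, 11))) = Add(0, 61) = 61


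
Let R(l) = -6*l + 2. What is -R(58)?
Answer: 346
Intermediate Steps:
R(l) = 2 - 6*l
-R(58) = -(2 - 6*58) = -(2 - 348) = -1*(-346) = 346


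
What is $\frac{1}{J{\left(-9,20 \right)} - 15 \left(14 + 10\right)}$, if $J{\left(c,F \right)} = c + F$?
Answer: $- \frac{1}{349} \approx -0.0028653$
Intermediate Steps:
$J{\left(c,F \right)} = F + c$
$\frac{1}{J{\left(-9,20 \right)} - 15 \left(14 + 10\right)} = \frac{1}{\left(20 - 9\right) - 15 \left(14 + 10\right)} = \frac{1}{11 - 360} = \frac{1}{-349} = - \frac{1}{349}$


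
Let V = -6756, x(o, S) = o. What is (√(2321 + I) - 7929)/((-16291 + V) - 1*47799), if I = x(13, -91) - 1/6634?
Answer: 7929/70846 - 7*√2096310830/469992364 ≈ 0.11124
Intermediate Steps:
I = 86241/6634 (I = 13 - 1/6634 = 86241/6634 ≈ 13.000)
(√(2321 + I) - 7929)/((-16291 + V) - 1*47799) = (√(2321 + 86241/6634) - 7929)/((-16291 - 6756) - 1*47799) = (√(15483755/6634) - 7929)/(-23047 - 47799) = (7*√2096310830/6634 - 7929)/(-70846) = (-7929 + 7*√2096310830/6634)*(-1/70846) = 7929/70846 - 7*√2096310830/469992364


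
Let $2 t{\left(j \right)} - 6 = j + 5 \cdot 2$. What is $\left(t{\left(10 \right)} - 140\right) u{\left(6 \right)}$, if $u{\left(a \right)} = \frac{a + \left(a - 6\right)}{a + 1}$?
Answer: $- \frac{762}{7} \approx -108.86$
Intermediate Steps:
$u{\left(a \right)} = \frac{-6 + 2 a}{1 + a}$ ($u{\left(a \right)} = \frac{a + \left(-6 + a\right)}{1 + a} = \frac{-6 + 2 a}{1 + a}$)
$t{\left(j \right)} = 8 + \frac{j}{2}$ ($t{\left(j \right)} = 3 + \frac{j + 5 \cdot 2}{2} = 3 + \frac{j + 10}{2} = 3 + \frac{10 + j}{2} = 3 + \left(5 + \frac{j}{2}\right) = 8 + \frac{j}{2}$)
$\left(t{\left(10 \right)} - 140\right) u{\left(6 \right)} = \left(\left(8 + \frac{1}{2} \cdot 10\right) - 140\right) \frac{2 \left(-3 + 6\right)}{1 + 6} = \left(\left(8 + 5\right) - 140\right) 2 \cdot \frac{1}{7} \cdot 3 = \left(13 - 140\right) 2 \cdot \frac{1}{7} \cdot 3 = \left(-127\right) \frac{6}{7} = - \frac{762}{7}$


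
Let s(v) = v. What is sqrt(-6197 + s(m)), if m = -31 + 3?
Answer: 5*I*sqrt(249) ≈ 78.899*I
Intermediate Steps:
m = -28
sqrt(-6197 + s(m)) = sqrt(-6197 - 28) = sqrt(-6225) = 5*I*sqrt(249)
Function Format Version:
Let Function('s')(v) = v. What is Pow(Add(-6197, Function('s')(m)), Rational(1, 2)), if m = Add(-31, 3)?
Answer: Mul(5, I, Pow(249, Rational(1, 2))) ≈ Mul(78.899, I)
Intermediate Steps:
m = -28
Pow(Add(-6197, Function('s')(m)), Rational(1, 2)) = Pow(Add(-6197, -28), Rational(1, 2)) = Pow(-6225, Rational(1, 2)) = Mul(5, I, Pow(249, Rational(1, 2)))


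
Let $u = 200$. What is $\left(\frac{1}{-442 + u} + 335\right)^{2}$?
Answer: $\frac{6572182761}{58564} \approx 1.1222 \cdot 10^{5}$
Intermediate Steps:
$\left(\frac{1}{-442 + u} + 335\right)^{2} = \left(\frac{1}{-442 + 200} + 335\right)^{2} = \left(\frac{1}{-242} + 335\right)^{2} = \left(- \frac{1}{242} + 335\right)^{2} = \left(\frac{81069}{242}\right)^{2} = \frac{6572182761}{58564}$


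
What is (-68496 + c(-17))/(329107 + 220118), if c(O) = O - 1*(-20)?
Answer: -22831/183075 ≈ -0.12471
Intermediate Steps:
c(O) = 20 + O (c(O) = O + 20 = 20 + O)
(-68496 + c(-17))/(329107 + 220118) = (-68496 + (20 - 17))/(329107 + 220118) = (-68496 + 3)/549225 = -68493*1/549225 = -22831/183075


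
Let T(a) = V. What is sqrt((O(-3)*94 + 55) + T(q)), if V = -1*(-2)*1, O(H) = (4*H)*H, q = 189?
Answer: sqrt(3441) ≈ 58.660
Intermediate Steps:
O(H) = 4*H**2
V = 2 (V = 2*1 = 2)
T(a) = 2
sqrt((O(-3)*94 + 55) + T(q)) = sqrt(((4*(-3)**2)*94 + 55) + 2) = sqrt(((4*9)*94 + 55) + 2) = sqrt((36*94 + 55) + 2) = sqrt((3384 + 55) + 2) = sqrt(3439 + 2) = sqrt(3441)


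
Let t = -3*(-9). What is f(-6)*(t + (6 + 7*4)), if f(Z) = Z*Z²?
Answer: -13176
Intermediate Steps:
f(Z) = Z³
t = 27
f(-6)*(t + (6 + 7*4)) = (-6)³*(27 + (6 + 7*4)) = -216*(27 + (6 + 28)) = -216*(27 + 34) = -216*61 = -13176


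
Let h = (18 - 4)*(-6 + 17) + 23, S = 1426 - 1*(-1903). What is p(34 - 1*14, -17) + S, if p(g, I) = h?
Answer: 3506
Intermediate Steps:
S = 3329 (S = 1426 + 1903 = 3329)
h = 177 (h = 14*11 + 23 = 154 + 23 = 177)
p(g, I) = 177
p(34 - 1*14, -17) + S = 177 + 3329 = 3506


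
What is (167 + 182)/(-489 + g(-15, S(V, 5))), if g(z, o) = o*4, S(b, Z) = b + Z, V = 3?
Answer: -349/457 ≈ -0.76368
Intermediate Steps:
S(b, Z) = Z + b
g(z, o) = 4*o
(167 + 182)/(-489 + g(-15, S(V, 5))) = (167 + 182)/(-489 + 4*(5 + 3)) = 349/(-489 + 4*8) = 349/(-489 + 32) = 349/(-457) = 349*(-1/457) = -349/457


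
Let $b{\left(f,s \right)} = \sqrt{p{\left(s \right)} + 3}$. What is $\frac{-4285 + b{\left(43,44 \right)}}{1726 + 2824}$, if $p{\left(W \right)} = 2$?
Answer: $- \frac{857}{910} + \frac{\sqrt{5}}{4550} \approx -0.94127$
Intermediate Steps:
$b{\left(f,s \right)} = \sqrt{5}$ ($b{\left(f,s \right)} = \sqrt{2 + 3} = \sqrt{5}$)
$\frac{-4285 + b{\left(43,44 \right)}}{1726 + 2824} = \frac{-4285 + \sqrt{5}}{1726 + 2824} = \frac{-4285 + \sqrt{5}}{4550} = \left(-4285 + \sqrt{5}\right) \frac{1}{4550} = - \frac{857}{910} + \frac{\sqrt{5}}{4550}$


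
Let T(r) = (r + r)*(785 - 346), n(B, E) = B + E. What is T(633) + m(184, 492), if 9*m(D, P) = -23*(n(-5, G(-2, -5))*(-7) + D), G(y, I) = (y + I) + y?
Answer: 1665160/3 ≈ 5.5505e+5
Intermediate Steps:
G(y, I) = I + 2*y (G(y, I) = (I + y) + y = I + 2*y)
T(r) = 878*r (T(r) = (2*r)*439 = 878*r)
m(D, P) = -2254/9 - 23*D/9 (m(D, P) = (-23*((-5 + (-5 + 2*(-2)))*(-7) + D))/9 = (-23*((-5 + (-5 - 4))*(-7) + D))/9 = (-23*((-5 - 9)*(-7) + D))/9 = (-23*(-14*(-7) + D))/9 = (-23*(98 + D))/9 = (-2254 - 23*D)/9 = -2254/9 - 23*D/9)
T(633) + m(184, 492) = 878*633 + (-2254/9 - 23/9*184) = 555774 + (-2254/9 - 4232/9) = 555774 - 2162/3 = 1665160/3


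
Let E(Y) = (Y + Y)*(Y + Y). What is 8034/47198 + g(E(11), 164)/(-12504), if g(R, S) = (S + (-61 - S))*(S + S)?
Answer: 65299670/36885237 ≈ 1.7703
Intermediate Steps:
E(Y) = 4*Y² (E(Y) = (2*Y)*(2*Y) = 4*Y²)
g(R, S) = -122*S
8034/47198 + g(E(11), 164)/(-12504) = 8034/47198 - 122*164/(-12504) = 8034*(1/47198) - 20008*(-1/12504) = 4017/23599 + 2501/1563 = 65299670/36885237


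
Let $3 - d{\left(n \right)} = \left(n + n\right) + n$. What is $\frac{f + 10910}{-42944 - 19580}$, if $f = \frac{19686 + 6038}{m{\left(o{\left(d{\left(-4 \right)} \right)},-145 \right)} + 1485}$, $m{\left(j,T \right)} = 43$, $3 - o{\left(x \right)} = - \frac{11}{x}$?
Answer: $- \frac{596293}{3412024} \approx -0.17476$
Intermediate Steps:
$d{\left(n \right)} = 3 - 3 n$ ($d{\left(n \right)} = 3 - \left(\left(n + n\right) + n\right) = 3 - \left(2 n + n\right) = 3 - 3 n$)
$o{\left(x \right)} = 3 + \frac{11}{x}$ ($o{\left(x \right)} = 3 - - \frac{11}{x} = 3 + \frac{11}{x}$)
$f = \frac{6431}{382}$ ($f = \frac{19686 + 6038}{43 + 1485} = \frac{25724}{1528} = 25724 \cdot \frac{1}{1528} = \frac{6431}{382} \approx 16.835$)
$\frac{f + 10910}{-42944 - 19580} = \frac{\frac{6431}{382} + 10910}{-42944 - 19580} = \frac{4174051}{382 \left(-62524\right)} = \frac{4174051}{382} \left(- \frac{1}{62524}\right) = - \frac{596293}{3412024}$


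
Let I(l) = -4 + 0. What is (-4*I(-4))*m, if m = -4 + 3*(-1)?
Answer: -112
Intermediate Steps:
m = -7 (m = -4 - 3 = -7)
I(l) = -4
(-4*I(-4))*m = -4*(-4)*(-7) = 16*(-7) = -112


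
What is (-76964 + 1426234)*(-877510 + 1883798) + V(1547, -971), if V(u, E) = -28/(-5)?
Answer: 6788771048828/5 ≈ 1.3578e+12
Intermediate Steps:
V(u, E) = 28/5 (V(u, E) = -⅕*(-28) = 28/5)
(-76964 + 1426234)*(-877510 + 1883798) + V(1547, -971) = (-76964 + 1426234)*(-877510 + 1883798) + 28/5 = 1349270*1006288 + 28/5 = 1357754209760 + 28/5 = 6788771048828/5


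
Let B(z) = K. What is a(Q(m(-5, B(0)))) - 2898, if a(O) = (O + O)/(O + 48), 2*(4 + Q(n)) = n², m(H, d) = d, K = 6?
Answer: -89824/31 ≈ -2897.5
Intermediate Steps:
B(z) = 6
Q(n) = -4 + n²/2
a(O) = 2*O/(48 + O) (a(O) = (2*O)/(48 + O) = 2*O/(48 + O))
a(Q(m(-5, B(0)))) - 2898 = 2*(-4 + (½)*6²)/(48 + (-4 + (½)*6²)) - 2898 = 2*(-4 + (½)*36)/(48 + (-4 + (½)*36)) - 2898 = 2*(-4 + 18)/(48 + (-4 + 18)) - 2898 = 2*14/(48 + 14) - 2898 = 2*14/62 - 2898 = 2*14*(1/62) - 2898 = 14/31 - 2898 = -89824/31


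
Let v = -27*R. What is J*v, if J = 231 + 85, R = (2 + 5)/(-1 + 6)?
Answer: -59724/5 ≈ -11945.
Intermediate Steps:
R = 7/5 ≈ 1.4000
J = 316
v = -189/5 (v = -27*7/5 = -189/5 ≈ -37.800)
J*v = 316*(-189/5) = -59724/5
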